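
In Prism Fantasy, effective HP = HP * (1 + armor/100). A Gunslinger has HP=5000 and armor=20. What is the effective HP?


EHP = 5000 * (1 + 20/100)
= 5000 * (1 + 0.2)
= 5000 * 1.2
= 6000.0

6000.0 EHP


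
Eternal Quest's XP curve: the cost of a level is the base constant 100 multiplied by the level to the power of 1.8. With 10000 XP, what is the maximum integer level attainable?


XP = 100 * level^1.8, so level = (XP / 100)^(1/1.8)
= (10000 / 100)^(1/1.8)
= 100.0^0.5556
= 12.9155
Floor: level = 12

level 12


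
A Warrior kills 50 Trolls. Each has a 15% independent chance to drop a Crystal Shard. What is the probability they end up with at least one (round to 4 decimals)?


P(at least one) = 1 - P(none) = 1 - (1-p)^n
p = 15/100 = 0.15
1 - p = 0.85
(1 - p)^50 = 0.85^50 = 0.000296
P(at least one) = 1 - 0.000296 = 0.9997

0.9997


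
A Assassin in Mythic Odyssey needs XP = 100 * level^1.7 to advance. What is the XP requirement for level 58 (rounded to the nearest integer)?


XP = 100 * level^1.7
Substitute level = 58:
XP = 100 * 58^1.7
= 100 * 995.0103
= 99501

99501 XP


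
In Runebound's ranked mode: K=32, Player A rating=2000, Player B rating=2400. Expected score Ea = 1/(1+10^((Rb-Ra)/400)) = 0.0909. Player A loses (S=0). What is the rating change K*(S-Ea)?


Elo update: delta = K * (S - Ea), where S = 0 (loses)
S - Ea = 0 - 0.0909 = -0.0909
Rating change = 32 * -0.0909
= -2.91

-2.91 rating points


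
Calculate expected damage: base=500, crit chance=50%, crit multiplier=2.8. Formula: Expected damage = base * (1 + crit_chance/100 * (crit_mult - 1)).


E[dmg] = base * (1 + crit_chance * (crit_mult - 1))
cc as decimal = 50/100 = 0.5
cm - 1 = 2.8 - 1 = 1.8
Bonus factor = 0.5 * 1.8 = 0.9
Total multiplier = 1 + 0.9 = 1.9
Expected damage = 500 * 1.9 = 950.00

950.00 damage


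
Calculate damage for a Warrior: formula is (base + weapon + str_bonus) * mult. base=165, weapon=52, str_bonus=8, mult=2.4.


Sum base + weapon + str = 165 + 52 + 8 = 225
Multiply by 2.4:
225 * 2.4 = 540.0

540.0 damage


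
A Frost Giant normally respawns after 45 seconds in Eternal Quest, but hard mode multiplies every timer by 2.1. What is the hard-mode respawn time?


Respawn time = base * multiplier
= 45 * 2.1
= 94.5 seconds

94.5 seconds


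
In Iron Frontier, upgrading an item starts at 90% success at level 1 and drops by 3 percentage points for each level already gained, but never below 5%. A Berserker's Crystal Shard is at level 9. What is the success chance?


raw_rate = 90 - 3 * (9 - 1)
= 90 - 3 * 8
= 90 - 24
= 66
Apply floor: max(66, 5) = 66%

66%


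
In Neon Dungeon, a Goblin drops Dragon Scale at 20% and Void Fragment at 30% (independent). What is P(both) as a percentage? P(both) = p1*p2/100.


For independent events, P(both) = P(A) * P(B)
= 20% * 30%
= 600 / 100 %
= 6.0%

6.0%


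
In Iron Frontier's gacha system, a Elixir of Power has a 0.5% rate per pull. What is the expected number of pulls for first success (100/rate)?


Expected pulls for a geometric distribution = 1/p = 100 / rate%
= 100 / 0.5
= 200.0

200.0 pulls


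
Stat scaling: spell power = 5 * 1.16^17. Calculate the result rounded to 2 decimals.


value = base * growth^level
= 5 * 1.16^17
= 5 * 12.467685
= 62.34

62.34 spell power


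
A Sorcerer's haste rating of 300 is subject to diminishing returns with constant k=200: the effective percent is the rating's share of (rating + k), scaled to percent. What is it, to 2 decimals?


effective% = rating / (rating + k) * 100
= 300 / (300 + 200) * 100
= 300 / 500 * 100
= 0.6 * 100
= 60.00%

60.00%


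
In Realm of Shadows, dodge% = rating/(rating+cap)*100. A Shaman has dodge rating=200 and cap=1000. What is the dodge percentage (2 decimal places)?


dodge% = 200 / (200 + 1000) * 100
= 200 / 1200 * 100
= 0.166667 * 100
= 16.67%

16.67%


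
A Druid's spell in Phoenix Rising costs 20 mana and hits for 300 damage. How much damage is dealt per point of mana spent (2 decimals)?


Efficiency = damage / mana
= 300 / 20
= 15.00

15.00 dmg/mana


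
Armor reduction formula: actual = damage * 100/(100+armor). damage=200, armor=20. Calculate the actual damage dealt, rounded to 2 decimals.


actual = 200 * 100 / (100 + 20)
= 200 * 100 / 120
= 20000 / 120
= 166.67

166.67 damage


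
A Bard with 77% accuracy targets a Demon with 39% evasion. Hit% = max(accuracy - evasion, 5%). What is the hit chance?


accuracy - evasion = 77 - 39 = 38
Apply floor: max(38, 5) = 38
Hit chance = 38%

38%


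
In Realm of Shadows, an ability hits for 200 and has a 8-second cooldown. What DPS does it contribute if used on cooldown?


DPS = damage / cooldown
= 200 / 8
= 25.00

25.00 DPS


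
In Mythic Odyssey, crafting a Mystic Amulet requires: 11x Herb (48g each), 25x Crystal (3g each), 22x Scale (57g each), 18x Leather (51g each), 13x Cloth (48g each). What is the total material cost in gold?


Cost breakdown:
  Herb: 11 * 48 = 528
  Crystal: 25 * 3 = 75
  Scale: 22 * 57 = 1254
  Leather: 18 * 51 = 918
  Cloth: 13 * 48 = 624
Total = 528 + 75 + 1254 + 918 + 624 = 3399

3399 gold


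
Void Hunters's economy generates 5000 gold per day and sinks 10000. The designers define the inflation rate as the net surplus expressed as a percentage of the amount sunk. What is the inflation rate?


Net gold = 5000 - 10000 = -5000
Inflation rate = net / sunk * 100 = -5000 / 10000 * 100
= -0.5 * 100
= -50.00%

-50.00%


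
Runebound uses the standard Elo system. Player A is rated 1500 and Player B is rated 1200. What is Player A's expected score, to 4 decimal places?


Elo expected score: Ea = 1/(1 + 10^((Rb-Ra)/400))
Rb - Ra = 1200 - 1500 = -300
(Rb-Ra)/400 = -300/400 = -0.75
10^-0.75 = 0.177828
Ea = 1/(1 + 0.177828) = 1/1.177828 = 0.8490

0.8490


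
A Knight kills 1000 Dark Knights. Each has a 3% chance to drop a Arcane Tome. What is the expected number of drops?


Expected drops = kills * (drop_rate / 100)
= 1000 * (3 / 100)
= 1000 * 0.03
= 30.0

30.0 drops


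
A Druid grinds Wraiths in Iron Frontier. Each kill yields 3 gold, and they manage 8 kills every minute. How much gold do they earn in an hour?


Gold per minute = 3 * 8 = 24
Gold per hour = 24 * 60 = 1440

1440 gold/hour


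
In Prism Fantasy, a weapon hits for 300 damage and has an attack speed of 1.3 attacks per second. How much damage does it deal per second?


DPS = damage * attack_speed
= 300 * 1.3
= 390.0

390.0 DPS


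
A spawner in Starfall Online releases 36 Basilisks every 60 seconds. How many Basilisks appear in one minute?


Spawns per minute = count * (60 / interval)
= 36 * (60 / 60)
= 36 * 1.0
= 36.0

36.0 per minute


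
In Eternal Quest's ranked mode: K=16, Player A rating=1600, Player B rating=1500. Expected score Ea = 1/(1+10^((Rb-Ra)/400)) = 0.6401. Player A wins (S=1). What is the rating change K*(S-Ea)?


Elo update: delta = K * (S - Ea), where S = 1 (wins)
S - Ea = 1 - 0.6401 = 0.3599
Rating change = 16 * 0.3599
= 5.76

5.76 rating points


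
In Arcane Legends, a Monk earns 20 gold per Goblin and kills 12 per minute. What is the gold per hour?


Gold per minute = 20 * 12 = 240
Gold per hour = 240 * 60 = 14400

14400 gold/hour


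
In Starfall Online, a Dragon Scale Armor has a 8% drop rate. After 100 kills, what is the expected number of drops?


Expected drops = kills * (drop_rate / 100)
= 100 * (8 / 100)
= 100 * 0.08
= 8.0

8.0 drops


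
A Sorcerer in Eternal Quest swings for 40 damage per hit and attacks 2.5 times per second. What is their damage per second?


DPS = damage * attack_speed
= 40 * 2.5
= 100.0

100.0 DPS


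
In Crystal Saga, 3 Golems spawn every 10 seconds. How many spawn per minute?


Spawns per minute = count * (60 / interval)
= 3 * (60 / 10)
= 3 * 6.0
= 18.0

18.0 per minute


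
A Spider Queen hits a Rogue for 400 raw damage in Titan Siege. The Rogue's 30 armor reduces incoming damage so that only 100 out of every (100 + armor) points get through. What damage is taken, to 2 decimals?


actual = 400 * 100 / (100 + 30)
= 400 * 100 / 130
= 40000 / 130
= 307.69

307.69 damage


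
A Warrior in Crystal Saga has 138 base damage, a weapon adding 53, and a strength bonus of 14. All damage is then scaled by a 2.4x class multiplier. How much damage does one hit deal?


Sum base + weapon + str = 138 + 53 + 14 = 205
Multiply by 2.4:
205 * 2.4 = 492.0

492.0 damage


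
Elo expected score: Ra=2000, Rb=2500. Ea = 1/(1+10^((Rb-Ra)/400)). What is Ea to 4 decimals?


Elo expected score: Ea = 1/(1 + 10^((Rb-Ra)/400))
Rb - Ra = 2500 - 2000 = 500
(Rb-Ra)/400 = 500/400 = 1.25
10^1.25 = 17.782794
Ea = 1/(1 + 17.782794) = 1/18.782794 = 0.0532

0.0532


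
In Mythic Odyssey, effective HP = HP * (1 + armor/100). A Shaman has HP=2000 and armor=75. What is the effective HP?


EHP = 2000 * (1 + 75/100)
= 2000 * (1 + 0.75)
= 2000 * 1.75
= 3500.0

3500.0 EHP


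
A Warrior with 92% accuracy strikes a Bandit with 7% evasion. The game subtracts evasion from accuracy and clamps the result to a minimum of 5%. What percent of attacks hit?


accuracy - evasion = 92 - 7 = 85
Apply floor: max(85, 5) = 85
Hit chance = 85%

85%


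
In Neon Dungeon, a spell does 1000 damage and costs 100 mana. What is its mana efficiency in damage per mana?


Efficiency = damage / mana
= 1000 / 100
= 10.00

10.00 dmg/mana


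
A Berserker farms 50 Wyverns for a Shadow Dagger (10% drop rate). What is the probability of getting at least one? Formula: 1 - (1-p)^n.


P(at least one) = 1 - P(none) = 1 - (1-p)^n
p = 10/100 = 0.1
1 - p = 0.9
(1 - p)^50 = 0.9^50 = 0.005154
P(at least one) = 1 - 0.005154 = 0.9948

0.9948


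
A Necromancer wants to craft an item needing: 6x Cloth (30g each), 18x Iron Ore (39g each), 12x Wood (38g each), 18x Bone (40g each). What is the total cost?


Cost breakdown:
  Cloth: 6 * 30 = 180
  Iron Ore: 18 * 39 = 702
  Wood: 12 * 38 = 456
  Bone: 18 * 40 = 720
Total = 180 + 702 + 456 + 720 = 2058

2058 gold


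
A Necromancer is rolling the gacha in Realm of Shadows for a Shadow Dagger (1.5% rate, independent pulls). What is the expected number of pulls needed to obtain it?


Expected pulls for a geometric distribution = 1/p = 100 / rate%
= 100 / 1.5
= 66.67

66.67 pulls


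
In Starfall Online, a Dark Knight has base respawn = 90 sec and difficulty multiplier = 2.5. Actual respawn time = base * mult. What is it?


Respawn time = base * multiplier
= 90 * 2.5
= 225.0 seconds

225.0 seconds


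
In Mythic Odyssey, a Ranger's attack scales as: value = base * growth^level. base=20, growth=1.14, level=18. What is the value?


value = base * growth^level
= 20 * 1.14^18
= 20 * 10.575169
= 211.50

211.50 attack


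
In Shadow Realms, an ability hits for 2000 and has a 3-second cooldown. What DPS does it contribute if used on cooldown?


DPS = damage / cooldown
= 2000 / 3
= 666.67

666.67 DPS


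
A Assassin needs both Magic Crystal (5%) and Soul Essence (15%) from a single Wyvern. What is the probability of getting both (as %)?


For independent events, P(both) = P(A) * P(B)
= 5% * 15%
= 75 / 100 %
= 0.75%

0.75%


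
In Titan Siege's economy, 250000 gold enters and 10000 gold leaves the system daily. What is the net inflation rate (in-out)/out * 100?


Net gold = 250000 - 10000 = 240000
Inflation rate = net / sunk * 100 = 240000 / 10000 * 100
= 24.0 * 100
= 2400.00%

2400.00%


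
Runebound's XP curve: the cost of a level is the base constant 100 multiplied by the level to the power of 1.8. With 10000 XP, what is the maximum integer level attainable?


XP = 100 * level^1.8, so level = (XP / 100)^(1/1.8)
= (10000 / 100)^(1/1.8)
= 100.0^0.5556
= 12.9155
Floor: level = 12

level 12


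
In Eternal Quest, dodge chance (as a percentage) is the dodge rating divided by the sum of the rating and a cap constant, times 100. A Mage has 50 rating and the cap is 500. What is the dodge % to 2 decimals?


dodge% = 50 / (50 + 500) * 100
= 50 / 550 * 100
= 0.090909 * 100
= 9.09%

9.09%


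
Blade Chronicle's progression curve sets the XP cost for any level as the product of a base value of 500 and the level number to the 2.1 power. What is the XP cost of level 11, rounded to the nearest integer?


XP = 500 * level^2.1
Substitute level = 11:
XP = 500 * 11^2.1
= 500 * 153.7888
= 76894

76894 XP


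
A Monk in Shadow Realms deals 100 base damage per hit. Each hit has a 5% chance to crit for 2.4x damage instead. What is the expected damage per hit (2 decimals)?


E[dmg] = base * (1 + crit_chance * (crit_mult - 1))
cc as decimal = 5/100 = 0.05
cm - 1 = 2.4 - 1 = 1.4
Bonus factor = 0.05 * 1.4 = 0.07
Total multiplier = 1 + 0.07 = 1.07
Expected damage = 100 * 1.07 = 107.00

107.00 damage


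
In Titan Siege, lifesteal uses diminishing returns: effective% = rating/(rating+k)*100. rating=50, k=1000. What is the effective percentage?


effective% = rating / (rating + k) * 100
= 50 / (50 + 1000) * 100
= 50 / 1050 * 100
= 0.047619 * 100
= 4.76%

4.76%


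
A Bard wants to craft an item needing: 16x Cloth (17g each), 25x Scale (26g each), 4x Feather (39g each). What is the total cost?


Cost breakdown:
  Cloth: 16 * 17 = 272
  Scale: 25 * 26 = 650
  Feather: 4 * 39 = 156
Total = 272 + 650 + 156 = 1078

1078 gold


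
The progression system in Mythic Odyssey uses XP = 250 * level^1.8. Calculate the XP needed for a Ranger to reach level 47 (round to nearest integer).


XP = 250 * level^1.8
Substitute level = 47:
XP = 250 * 47^1.8
= 250 * 1022.7657
= 255691

255691 XP


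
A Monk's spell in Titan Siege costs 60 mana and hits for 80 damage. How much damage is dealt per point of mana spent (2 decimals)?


Efficiency = damage / mana
= 80 / 60
= 1.33

1.33 dmg/mana


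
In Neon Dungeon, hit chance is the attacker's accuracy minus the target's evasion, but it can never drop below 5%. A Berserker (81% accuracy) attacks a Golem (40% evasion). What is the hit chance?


accuracy - evasion = 81 - 40 = 41
Apply floor: max(41, 5) = 41
Hit chance = 41%

41%


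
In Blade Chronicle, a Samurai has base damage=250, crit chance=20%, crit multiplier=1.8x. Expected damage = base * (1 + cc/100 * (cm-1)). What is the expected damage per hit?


E[dmg] = base * (1 + crit_chance * (crit_mult - 1))
cc as decimal = 20/100 = 0.2
cm - 1 = 1.8 - 1 = 0.8
Bonus factor = 0.2 * 0.8 = 0.16
Total multiplier = 1 + 0.16 = 1.16
Expected damage = 250 * 1.16 = 290.00

290.00 damage


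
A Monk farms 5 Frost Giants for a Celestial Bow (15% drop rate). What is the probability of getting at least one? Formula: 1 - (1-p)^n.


P(at least one) = 1 - P(none) = 1 - (1-p)^n
p = 15/100 = 0.15
1 - p = 0.85
(1 - p)^5 = 0.85^5 = 0.443705
P(at least one) = 1 - 0.443705 = 0.5563

0.5563


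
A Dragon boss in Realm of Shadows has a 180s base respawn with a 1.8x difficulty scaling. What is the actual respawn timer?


Respawn time = base * multiplier
= 180 * 1.8
= 324.0 seconds

324.0 seconds


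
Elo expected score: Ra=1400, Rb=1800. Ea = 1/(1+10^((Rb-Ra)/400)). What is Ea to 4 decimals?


Elo expected score: Ea = 1/(1 + 10^((Rb-Ra)/400))
Rb - Ra = 1800 - 1400 = 400
(Rb-Ra)/400 = 400/400 = 1.0
10^1.0 = 10.0
Ea = 1/(1 + 10.0) = 1/11.0 = 0.0909

0.0909


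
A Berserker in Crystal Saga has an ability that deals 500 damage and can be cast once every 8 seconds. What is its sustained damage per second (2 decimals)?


DPS = damage / cooldown
= 500 / 8
= 62.50

62.50 DPS


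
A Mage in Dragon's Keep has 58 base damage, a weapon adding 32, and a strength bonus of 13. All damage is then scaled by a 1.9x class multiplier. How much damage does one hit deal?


Sum base + weapon + str = 58 + 32 + 13 = 103
Multiply by 1.9:
103 * 1.9 = 195.7

195.7 damage


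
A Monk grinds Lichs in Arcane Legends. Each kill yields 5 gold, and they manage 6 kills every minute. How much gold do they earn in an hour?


Gold per minute = 5 * 6 = 30
Gold per hour = 30 * 60 = 1800

1800 gold/hour


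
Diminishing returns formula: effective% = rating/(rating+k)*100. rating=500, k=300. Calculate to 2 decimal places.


effective% = rating / (rating + k) * 100
= 500 / (500 + 300) * 100
= 500 / 800 * 100
= 0.625 * 100
= 62.50%

62.50%


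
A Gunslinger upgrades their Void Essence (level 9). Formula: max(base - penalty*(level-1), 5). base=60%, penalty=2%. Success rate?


raw_rate = 60 - 2 * (9 - 1)
= 60 - 2 * 8
= 60 - 16
= 44
Apply floor: max(44, 5) = 44%

44%


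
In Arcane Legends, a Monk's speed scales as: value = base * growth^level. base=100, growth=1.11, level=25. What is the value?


value = base * growth^level
= 100 * 1.11^25
= 100 * 13.585464
= 1358.55

1358.55 speed


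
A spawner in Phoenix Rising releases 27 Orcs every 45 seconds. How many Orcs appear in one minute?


Spawns per minute = count * (60 / interval)
= 27 * (60 / 45)
= 27 * 1.3333
= 36.0

36.0 per minute


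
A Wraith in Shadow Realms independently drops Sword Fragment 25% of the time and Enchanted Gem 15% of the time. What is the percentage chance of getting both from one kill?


For independent events, P(both) = P(A) * P(B)
= 25% * 15%
= 375 / 100 %
= 3.75%

3.75%


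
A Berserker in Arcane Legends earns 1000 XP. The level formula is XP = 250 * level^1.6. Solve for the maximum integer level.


XP = 250 * level^1.6, so level = (XP / 250)^(1/1.6)
= (1000 / 250)^(1/1.6)
= 4.0^0.625
= 2.3784
Floor: level = 2

level 2


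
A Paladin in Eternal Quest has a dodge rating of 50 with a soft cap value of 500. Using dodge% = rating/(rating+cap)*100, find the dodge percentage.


dodge% = 50 / (50 + 500) * 100
= 50 / 550 * 100
= 0.090909 * 100
= 9.09%

9.09%


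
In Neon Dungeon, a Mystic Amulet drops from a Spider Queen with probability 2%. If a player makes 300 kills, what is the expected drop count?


Expected drops = kills * (drop_rate / 100)
= 300 * (2 / 100)
= 300 * 0.02
= 6.0

6.0 drops


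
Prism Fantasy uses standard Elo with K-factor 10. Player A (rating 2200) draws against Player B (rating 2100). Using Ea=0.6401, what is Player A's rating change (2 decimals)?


Elo update: delta = K * (S - Ea), where S = 0.5 (draws)
S - Ea = 0.5 - 0.6401 = -0.1401
Rating change = 10 * -0.1401
= -1.40

-1.40 rating points


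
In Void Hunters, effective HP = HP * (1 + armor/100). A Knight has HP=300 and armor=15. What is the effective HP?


EHP = 300 * (1 + 15/100)
= 300 * (1 + 0.15)
= 300 * 1.15
= 345.0

345.0 EHP


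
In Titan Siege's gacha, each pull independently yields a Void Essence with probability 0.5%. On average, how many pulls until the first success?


Expected pulls for a geometric distribution = 1/p = 100 / rate%
= 100 / 0.5
= 200.0

200.0 pulls


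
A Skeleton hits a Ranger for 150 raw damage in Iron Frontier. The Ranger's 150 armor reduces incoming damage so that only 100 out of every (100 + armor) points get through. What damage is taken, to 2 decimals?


actual = 150 * 100 / (100 + 150)
= 150 * 100 / 250
= 15000 / 250
= 60.00

60.00 damage


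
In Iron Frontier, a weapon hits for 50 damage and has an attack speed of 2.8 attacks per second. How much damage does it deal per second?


DPS = damage * attack_speed
= 50 * 2.8
= 140.0

140.0 DPS


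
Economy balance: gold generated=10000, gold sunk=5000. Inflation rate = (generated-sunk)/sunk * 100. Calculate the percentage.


Net gold = 10000 - 5000 = 5000
Inflation rate = net / sunk * 100 = 5000 / 5000 * 100
= 1.0 * 100
= 100.00%

100.00%


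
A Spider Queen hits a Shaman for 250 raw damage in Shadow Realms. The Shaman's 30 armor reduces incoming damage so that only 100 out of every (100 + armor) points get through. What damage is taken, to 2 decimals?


actual = 250 * 100 / (100 + 30)
= 250 * 100 / 130
= 25000 / 130
= 192.31

192.31 damage


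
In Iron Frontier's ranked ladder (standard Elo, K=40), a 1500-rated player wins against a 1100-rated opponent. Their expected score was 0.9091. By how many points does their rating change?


Elo update: delta = K * (S - Ea), where S = 1 (wins)
S - Ea = 1 - 0.9091 = 0.0909
Rating change = 40 * 0.0909
= 3.64

3.64 rating points


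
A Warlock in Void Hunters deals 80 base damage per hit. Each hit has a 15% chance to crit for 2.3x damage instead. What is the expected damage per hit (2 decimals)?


E[dmg] = base * (1 + crit_chance * (crit_mult - 1))
cc as decimal = 15/100 = 0.15
cm - 1 = 2.3 - 1 = 1.3
Bonus factor = 0.15 * 1.3 = 0.195
Total multiplier = 1 + 0.195 = 1.195
Expected damage = 80 * 1.195 = 95.60

95.60 damage


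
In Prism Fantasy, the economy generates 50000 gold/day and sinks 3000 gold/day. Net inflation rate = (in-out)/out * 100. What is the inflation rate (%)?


Net gold = 50000 - 3000 = 47000
Inflation rate = net / sunk * 100 = 47000 / 3000 * 100
= 15.666667 * 100
= 1566.67%

1566.67%


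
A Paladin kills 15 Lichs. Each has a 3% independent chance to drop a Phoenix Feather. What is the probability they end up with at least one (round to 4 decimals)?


P(at least one) = 1 - P(none) = 1 - (1-p)^n
p = 3/100 = 0.03
1 - p = 0.97
(1 - p)^15 = 0.97^15 = 0.633251
P(at least one) = 1 - 0.633251 = 0.3667

0.3667


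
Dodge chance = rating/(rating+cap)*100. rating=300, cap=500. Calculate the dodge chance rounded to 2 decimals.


dodge% = 300 / (300 + 500) * 100
= 300 / 800 * 100
= 0.375 * 100
= 37.50%

37.50%


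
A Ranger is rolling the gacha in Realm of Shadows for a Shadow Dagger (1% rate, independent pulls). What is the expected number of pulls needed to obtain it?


Expected pulls for a geometric distribution = 1/p = 100 / rate%
= 100 / 1
= 100.0

100.0 pulls


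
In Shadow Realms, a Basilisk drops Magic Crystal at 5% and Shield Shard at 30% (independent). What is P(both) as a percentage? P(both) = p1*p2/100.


For independent events, P(both) = P(A) * P(B)
= 5% * 30%
= 150 / 100 %
= 1.5%

1.5%


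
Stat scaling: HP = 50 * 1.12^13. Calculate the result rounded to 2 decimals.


value = base * growth^level
= 50 * 1.12^13
= 50 * 4.363493
= 218.17

218.17 HP


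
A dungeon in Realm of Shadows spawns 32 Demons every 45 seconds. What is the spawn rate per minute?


Spawns per minute = count * (60 / interval)
= 32 * (60 / 45)
= 32 * 1.3333
= 42.67

42.67 per minute


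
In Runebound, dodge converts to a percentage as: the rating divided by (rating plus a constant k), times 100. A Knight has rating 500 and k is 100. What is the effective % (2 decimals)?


effective% = rating / (rating + k) * 100
= 500 / (500 + 100) * 100
= 500 / 600 * 100
= 0.833333 * 100
= 83.33%

83.33%


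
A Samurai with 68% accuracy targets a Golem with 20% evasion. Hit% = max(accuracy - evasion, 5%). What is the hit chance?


accuracy - evasion = 68 - 20 = 48
Apply floor: max(48, 5) = 48
Hit chance = 48%

48%


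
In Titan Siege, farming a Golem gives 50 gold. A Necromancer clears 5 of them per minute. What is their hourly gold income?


Gold per minute = 50 * 5 = 250
Gold per hour = 250 * 60 = 15000

15000 gold/hour


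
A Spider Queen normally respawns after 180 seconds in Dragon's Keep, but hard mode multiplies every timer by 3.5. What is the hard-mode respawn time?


Respawn time = base * multiplier
= 180 * 3.5
= 630.0 seconds

630.0 seconds


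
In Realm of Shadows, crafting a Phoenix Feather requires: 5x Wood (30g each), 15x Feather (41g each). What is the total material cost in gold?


Cost breakdown:
  Wood: 5 * 30 = 150
  Feather: 15 * 41 = 615
Total = 150 + 615 = 765

765 gold


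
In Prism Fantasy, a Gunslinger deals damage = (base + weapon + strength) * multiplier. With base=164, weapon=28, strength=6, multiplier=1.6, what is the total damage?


Sum base + weapon + str = 164 + 28 + 6 = 198
Multiply by 1.6:
198 * 1.6 = 316.8

316.8 damage


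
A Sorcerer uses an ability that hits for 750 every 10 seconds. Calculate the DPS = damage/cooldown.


DPS = damage / cooldown
= 750 / 10
= 75.00

75.00 DPS


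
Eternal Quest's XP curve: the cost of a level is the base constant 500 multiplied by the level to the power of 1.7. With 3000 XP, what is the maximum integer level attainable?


XP = 500 * level^1.7, so level = (XP / 500)^(1/1.7)
= (3000 / 500)^(1/1.7)
= 6.0^0.5882
= 2.869
Floor: level = 2

level 2


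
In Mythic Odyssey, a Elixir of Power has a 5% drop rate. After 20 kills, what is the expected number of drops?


Expected drops = kills * (drop_rate / 100)
= 20 * (5 / 100)
= 20 * 0.05
= 1.0

1.0 drops


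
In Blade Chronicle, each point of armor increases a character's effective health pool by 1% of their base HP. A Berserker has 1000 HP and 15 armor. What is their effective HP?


EHP = 1000 * (1 + 15/100)
= 1000 * (1 + 0.15)
= 1000 * 1.15
= 1150.0

1150.0 EHP


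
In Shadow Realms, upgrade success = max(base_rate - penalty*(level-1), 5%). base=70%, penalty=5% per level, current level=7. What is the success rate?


raw_rate = 70 - 5 * (7 - 1)
= 70 - 5 * 6
= 70 - 30
= 40
Apply floor: max(40, 5) = 40%

40%


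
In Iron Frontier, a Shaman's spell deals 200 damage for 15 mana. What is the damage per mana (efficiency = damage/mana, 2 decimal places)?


Efficiency = damage / mana
= 200 / 15
= 13.33

13.33 dmg/mana


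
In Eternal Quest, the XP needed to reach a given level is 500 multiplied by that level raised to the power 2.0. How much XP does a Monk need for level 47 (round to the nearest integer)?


XP = 500 * level^2.0
Substitute level = 47:
XP = 500 * 47^2.0
= 500 * 2209.0
= 1104500

1104500 XP


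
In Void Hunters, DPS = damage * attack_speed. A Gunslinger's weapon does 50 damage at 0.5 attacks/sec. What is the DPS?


DPS = damage * attack_speed
= 50 * 0.5
= 25.0

25.0 DPS


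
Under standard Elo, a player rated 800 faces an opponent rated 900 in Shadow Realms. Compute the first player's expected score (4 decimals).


Elo expected score: Ea = 1/(1 + 10^((Rb-Ra)/400))
Rb - Ra = 900 - 800 = 100
(Rb-Ra)/400 = 100/400 = 0.25
10^0.25 = 1.778279
Ea = 1/(1 + 1.778279) = 1/2.778279 = 0.3599

0.3599


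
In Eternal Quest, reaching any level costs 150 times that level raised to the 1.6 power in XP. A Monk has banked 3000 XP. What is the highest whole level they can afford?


XP = 150 * level^1.6, so level = (XP / 150)^(1/1.6)
= (3000 / 150)^(1/1.6)
= 20.0^0.625
= 6.5034
Floor: level = 6

level 6


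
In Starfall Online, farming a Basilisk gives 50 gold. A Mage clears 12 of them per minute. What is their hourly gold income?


Gold per minute = 50 * 12 = 600
Gold per hour = 600 * 60 = 36000

36000 gold/hour


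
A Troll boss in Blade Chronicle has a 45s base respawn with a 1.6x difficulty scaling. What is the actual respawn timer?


Respawn time = base * multiplier
= 45 * 1.6
= 72.0 seconds

72.0 seconds


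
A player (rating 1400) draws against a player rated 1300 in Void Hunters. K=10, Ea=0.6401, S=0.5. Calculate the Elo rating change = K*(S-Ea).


Elo update: delta = K * (S - Ea), where S = 0.5 (draws)
S - Ea = 0.5 - 0.6401 = -0.1401
Rating change = 10 * -0.1401
= -1.40

-1.40 rating points


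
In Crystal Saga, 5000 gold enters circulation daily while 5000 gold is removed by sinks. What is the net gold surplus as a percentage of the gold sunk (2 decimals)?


Net gold = 5000 - 5000 = 0
Inflation rate = net / sunk * 100 = 0 / 5000 * 100
= 0.0 * 100
= 0.00%

0.00%


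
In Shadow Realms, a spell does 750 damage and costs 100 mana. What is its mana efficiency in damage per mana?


Efficiency = damage / mana
= 750 / 100
= 7.50

7.50 dmg/mana


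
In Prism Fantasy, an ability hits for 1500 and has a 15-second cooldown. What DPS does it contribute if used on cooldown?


DPS = damage / cooldown
= 1500 / 15
= 100.00

100.00 DPS


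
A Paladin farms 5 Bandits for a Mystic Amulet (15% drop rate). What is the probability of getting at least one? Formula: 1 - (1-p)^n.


P(at least one) = 1 - P(none) = 1 - (1-p)^n
p = 15/100 = 0.15
1 - p = 0.85
(1 - p)^5 = 0.85^5 = 0.443705
P(at least one) = 1 - 0.443705 = 0.5563

0.5563


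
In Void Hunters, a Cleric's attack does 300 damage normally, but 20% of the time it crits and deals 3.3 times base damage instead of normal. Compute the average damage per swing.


E[dmg] = base * (1 + crit_chance * (crit_mult - 1))
cc as decimal = 20/100 = 0.2
cm - 1 = 3.3 - 1 = 2.3
Bonus factor = 0.2 * 2.3 = 0.46
Total multiplier = 1 + 0.46 = 1.46
Expected damage = 300 * 1.46 = 438.00

438.00 damage


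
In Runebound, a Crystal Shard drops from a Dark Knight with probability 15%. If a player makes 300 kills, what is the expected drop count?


Expected drops = kills * (drop_rate / 100)
= 300 * (15 / 100)
= 300 * 0.15
= 45.0

45.0 drops


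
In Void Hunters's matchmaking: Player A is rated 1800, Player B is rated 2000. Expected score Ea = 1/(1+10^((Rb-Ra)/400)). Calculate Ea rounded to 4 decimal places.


Elo expected score: Ea = 1/(1 + 10^((Rb-Ra)/400))
Rb - Ra = 2000 - 1800 = 200
(Rb-Ra)/400 = 200/400 = 0.5
10^0.5 = 3.162278
Ea = 1/(1 + 3.162278) = 1/4.162278 = 0.2403

0.2403


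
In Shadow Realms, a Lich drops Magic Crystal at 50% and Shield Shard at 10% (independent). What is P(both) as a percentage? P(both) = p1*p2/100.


For independent events, P(both) = P(A) * P(B)
= 50% * 10%
= 500 / 100 %
= 5.0%

5.0%


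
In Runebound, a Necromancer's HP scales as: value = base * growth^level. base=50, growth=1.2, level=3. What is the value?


value = base * growth^level
= 50 * 1.2^3
= 50 * 1.728
= 86.40

86.40 HP


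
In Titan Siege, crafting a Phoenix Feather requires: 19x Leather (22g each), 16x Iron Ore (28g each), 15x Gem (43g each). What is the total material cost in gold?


Cost breakdown:
  Leather: 19 * 22 = 418
  Iron Ore: 16 * 28 = 448
  Gem: 15 * 43 = 645
Total = 418 + 448 + 645 = 1511

1511 gold


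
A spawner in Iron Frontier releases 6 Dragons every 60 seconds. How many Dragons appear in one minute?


Spawns per minute = count * (60 / interval)
= 6 * (60 / 60)
= 6 * 1.0
= 6.0

6.0 per minute


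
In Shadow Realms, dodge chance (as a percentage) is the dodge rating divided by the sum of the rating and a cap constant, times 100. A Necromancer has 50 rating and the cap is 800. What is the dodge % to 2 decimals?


dodge% = 50 / (50 + 800) * 100
= 50 / 850 * 100
= 0.058824 * 100
= 5.88%

5.88%


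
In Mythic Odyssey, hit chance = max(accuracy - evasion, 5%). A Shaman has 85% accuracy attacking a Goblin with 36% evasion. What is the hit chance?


accuracy - evasion = 85 - 36 = 49
Apply floor: max(49, 5) = 49
Hit chance = 49%

49%


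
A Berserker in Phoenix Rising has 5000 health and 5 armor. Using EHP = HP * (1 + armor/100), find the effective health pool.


EHP = 5000 * (1 + 5/100)
= 5000 * (1 + 0.05)
= 5000 * 1.05
= 5250.0

5250.0 EHP


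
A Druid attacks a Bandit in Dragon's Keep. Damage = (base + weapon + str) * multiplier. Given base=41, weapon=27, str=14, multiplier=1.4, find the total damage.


Sum base + weapon + str = 41 + 27 + 14 = 82
Multiply by 1.4:
82 * 1.4 = 114.8

114.8 damage


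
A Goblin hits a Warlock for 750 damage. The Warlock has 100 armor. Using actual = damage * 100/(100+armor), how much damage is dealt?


actual = 750 * 100 / (100 + 100)
= 750 * 100 / 200
= 75000 / 200
= 375.00

375.00 damage


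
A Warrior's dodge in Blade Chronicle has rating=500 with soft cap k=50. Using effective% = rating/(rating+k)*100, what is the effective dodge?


effective% = rating / (rating + k) * 100
= 500 / (500 + 50) * 100
= 500 / 550 * 100
= 0.909091 * 100
= 90.91%

90.91%


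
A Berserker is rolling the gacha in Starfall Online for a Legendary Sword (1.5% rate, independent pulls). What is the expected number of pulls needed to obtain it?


Expected pulls for a geometric distribution = 1/p = 100 / rate%
= 100 / 1.5
= 66.67

66.67 pulls


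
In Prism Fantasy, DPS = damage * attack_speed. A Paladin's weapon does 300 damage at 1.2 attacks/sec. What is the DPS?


DPS = damage * attack_speed
= 300 * 1.2
= 360.0

360.0 DPS


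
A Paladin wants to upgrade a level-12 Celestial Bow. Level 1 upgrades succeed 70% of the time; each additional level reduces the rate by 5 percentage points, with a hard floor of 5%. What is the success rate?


raw_rate = 70 - 5 * (12 - 1)
= 70 - 5 * 11
= 70 - 55
= 15
Apply floor: max(15, 5) = 15%

15%


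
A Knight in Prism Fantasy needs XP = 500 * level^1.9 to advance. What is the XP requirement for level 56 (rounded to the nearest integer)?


XP = 500 * level^1.9
Substitute level = 56:
XP = 500 * 56^1.9
= 500 * 2096.8012
= 1048401

1048401 XP


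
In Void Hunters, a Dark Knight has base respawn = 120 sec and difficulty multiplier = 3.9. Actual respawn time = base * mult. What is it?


Respawn time = base * multiplier
= 120 * 3.9
= 468.0 seconds

468.0 seconds


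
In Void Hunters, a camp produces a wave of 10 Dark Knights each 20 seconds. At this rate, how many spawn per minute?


Spawns per minute = count * (60 / interval)
= 10 * (60 / 20)
= 10 * 3.0
= 30.0

30.0 per minute


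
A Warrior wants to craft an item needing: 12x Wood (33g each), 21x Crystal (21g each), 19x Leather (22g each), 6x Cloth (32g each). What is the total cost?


Cost breakdown:
  Wood: 12 * 33 = 396
  Crystal: 21 * 21 = 441
  Leather: 19 * 22 = 418
  Cloth: 6 * 32 = 192
Total = 396 + 441 + 418 + 192 = 1447

1447 gold


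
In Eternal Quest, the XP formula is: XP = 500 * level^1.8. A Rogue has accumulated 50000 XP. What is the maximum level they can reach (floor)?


XP = 500 * level^1.8, so level = (XP / 500)^(1/1.8)
= (50000 / 500)^(1/1.8)
= 100.0^0.5556
= 12.9155
Floor: level = 12

level 12


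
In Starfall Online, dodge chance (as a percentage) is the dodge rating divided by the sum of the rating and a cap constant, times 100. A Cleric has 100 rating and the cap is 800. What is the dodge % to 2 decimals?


dodge% = 100 / (100 + 800) * 100
= 100 / 900 * 100
= 0.111111 * 100
= 11.11%

11.11%


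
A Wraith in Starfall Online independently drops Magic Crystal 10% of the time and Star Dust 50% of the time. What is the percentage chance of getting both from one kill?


For independent events, P(both) = P(A) * P(B)
= 10% * 50%
= 500 / 100 %
= 5.0%

5.0%


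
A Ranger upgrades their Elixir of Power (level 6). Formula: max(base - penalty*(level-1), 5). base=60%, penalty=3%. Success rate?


raw_rate = 60 - 3 * (6 - 1)
= 60 - 3 * 5
= 60 - 15
= 45
Apply floor: max(45, 5) = 45%

45%


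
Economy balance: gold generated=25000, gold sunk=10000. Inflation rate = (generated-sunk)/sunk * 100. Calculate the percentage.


Net gold = 25000 - 10000 = 15000
Inflation rate = net / sunk * 100 = 15000 / 10000 * 100
= 1.5 * 100
= 150.00%

150.00%


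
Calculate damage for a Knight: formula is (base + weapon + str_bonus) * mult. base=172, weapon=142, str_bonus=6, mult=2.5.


Sum base + weapon + str = 172 + 142 + 6 = 320
Multiply by 2.5:
320 * 2.5 = 800.0

800.0 damage


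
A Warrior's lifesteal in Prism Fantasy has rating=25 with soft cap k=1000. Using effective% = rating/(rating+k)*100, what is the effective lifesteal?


effective% = rating / (rating + k) * 100
= 25 / (25 + 1000) * 100
= 25 / 1025 * 100
= 0.02439 * 100
= 2.44%

2.44%


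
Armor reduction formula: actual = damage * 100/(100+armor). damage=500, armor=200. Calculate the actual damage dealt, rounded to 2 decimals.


actual = 500 * 100 / (100 + 200)
= 500 * 100 / 300
= 50000 / 300
= 166.67

166.67 damage


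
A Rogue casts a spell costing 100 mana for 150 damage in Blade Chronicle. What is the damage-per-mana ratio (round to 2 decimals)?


Efficiency = damage / mana
= 150 / 100
= 1.50

1.50 dmg/mana


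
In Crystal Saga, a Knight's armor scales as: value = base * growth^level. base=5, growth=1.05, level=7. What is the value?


value = base * growth^level
= 5 * 1.05^7
= 5 * 1.4071
= 7.04

7.04 armor


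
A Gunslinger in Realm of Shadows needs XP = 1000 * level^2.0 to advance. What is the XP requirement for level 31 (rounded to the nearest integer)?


XP = 1000 * level^2.0
Substitute level = 31:
XP = 1000 * 31^2.0
= 1000 * 961.0
= 961000

961000 XP


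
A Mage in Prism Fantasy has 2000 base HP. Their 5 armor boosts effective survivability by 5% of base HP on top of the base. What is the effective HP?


EHP = 2000 * (1 + 5/100)
= 2000 * (1 + 0.05)
= 2000 * 1.05
= 2100.0

2100.0 EHP


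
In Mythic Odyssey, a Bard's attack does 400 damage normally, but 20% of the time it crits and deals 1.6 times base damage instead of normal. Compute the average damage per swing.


E[dmg] = base * (1 + crit_chance * (crit_mult - 1))
cc as decimal = 20/100 = 0.2
cm - 1 = 1.6 - 1 = 0.6
Bonus factor = 0.2 * 0.6 = 0.12
Total multiplier = 1 + 0.12 = 1.12
Expected damage = 400 * 1.12 = 448.00

448.00 damage


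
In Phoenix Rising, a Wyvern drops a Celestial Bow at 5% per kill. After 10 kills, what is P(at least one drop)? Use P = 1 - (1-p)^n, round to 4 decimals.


P(at least one) = 1 - P(none) = 1 - (1-p)^n
p = 5/100 = 0.05
1 - p = 0.95
(1 - p)^10 = 0.95^10 = 0.598737
P(at least one) = 1 - 0.598737 = 0.4013

0.4013


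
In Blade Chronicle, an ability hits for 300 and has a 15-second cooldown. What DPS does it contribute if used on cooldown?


DPS = damage / cooldown
= 300 / 15
= 20.00

20.00 DPS


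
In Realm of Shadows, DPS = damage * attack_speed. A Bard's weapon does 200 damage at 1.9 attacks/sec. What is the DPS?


DPS = damage * attack_speed
= 200 * 1.9
= 380.0

380.0 DPS


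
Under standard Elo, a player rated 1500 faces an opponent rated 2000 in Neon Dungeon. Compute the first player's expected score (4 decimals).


Elo expected score: Ea = 1/(1 + 10^((Rb-Ra)/400))
Rb - Ra = 2000 - 1500 = 500
(Rb-Ra)/400 = 500/400 = 1.25
10^1.25 = 17.782794
Ea = 1/(1 + 17.782794) = 1/18.782794 = 0.0532

0.0532


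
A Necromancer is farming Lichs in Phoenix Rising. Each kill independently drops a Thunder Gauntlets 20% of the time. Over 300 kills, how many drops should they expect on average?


Expected drops = kills * (drop_rate / 100)
= 300 * (20 / 100)
= 300 * 0.2
= 60.0

60.0 drops


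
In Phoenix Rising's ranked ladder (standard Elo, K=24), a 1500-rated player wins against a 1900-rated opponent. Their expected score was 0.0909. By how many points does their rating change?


Elo update: delta = K * (S - Ea), where S = 1 (wins)
S - Ea = 1 - 0.0909 = 0.9091
Rating change = 24 * 0.9091
= 21.82

21.82 rating points


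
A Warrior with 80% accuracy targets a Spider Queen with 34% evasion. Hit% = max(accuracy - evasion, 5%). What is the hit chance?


accuracy - evasion = 80 - 34 = 46
Apply floor: max(46, 5) = 46
Hit chance = 46%

46%


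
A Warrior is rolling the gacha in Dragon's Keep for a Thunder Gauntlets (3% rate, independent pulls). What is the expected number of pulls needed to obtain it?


Expected pulls for a geometric distribution = 1/p = 100 / rate%
= 100 / 3
= 33.33

33.33 pulls


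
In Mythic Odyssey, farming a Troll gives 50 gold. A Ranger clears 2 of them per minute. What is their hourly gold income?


Gold per minute = 50 * 2 = 100
Gold per hour = 100 * 60 = 6000

6000 gold/hour


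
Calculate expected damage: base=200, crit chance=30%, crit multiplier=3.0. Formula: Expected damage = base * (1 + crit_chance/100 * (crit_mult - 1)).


E[dmg] = base * (1 + crit_chance * (crit_mult - 1))
cc as decimal = 30/100 = 0.3
cm - 1 = 3.0 - 1 = 2.0
Bonus factor = 0.3 * 2.0 = 0.6
Total multiplier = 1 + 0.6 = 1.6
Expected damage = 200 * 1.6 = 320.00

320.00 damage


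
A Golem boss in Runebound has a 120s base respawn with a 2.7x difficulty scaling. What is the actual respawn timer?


Respawn time = base * multiplier
= 120 * 2.7
= 324.0 seconds

324.0 seconds


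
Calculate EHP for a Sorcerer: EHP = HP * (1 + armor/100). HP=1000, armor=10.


EHP = 1000 * (1 + 10/100)
= 1000 * (1 + 0.1)
= 1000 * 1.1
= 1100.0

1100.0 EHP
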